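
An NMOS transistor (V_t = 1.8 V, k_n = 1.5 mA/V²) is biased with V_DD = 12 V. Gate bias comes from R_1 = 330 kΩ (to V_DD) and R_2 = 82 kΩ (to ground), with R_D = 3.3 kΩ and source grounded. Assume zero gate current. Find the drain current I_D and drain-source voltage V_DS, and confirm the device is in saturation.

V_G = V_DD·R_2/(R_1+R_2) = 12×82/412 = 2.39 V. With the source grounded, V_GS = V_G = 2.39 V.
Assume saturation: I_D = (k_n/2)(V_GS − V_t)² = (1.5/2)×(2.39 − 1.8)² = 0.75×0.588² = 0.26 mA.
V_DS = V_DD − I_D·R_D = 12 − 0.26×3.3 = 11.1 V.
Saturation requires V_DS ≥ V_GS − V_t = 0.588 V; 11.1 ≥ 0.588 ✓.

I_D ≈ 0.26 mA, V_DS ≈ 11 V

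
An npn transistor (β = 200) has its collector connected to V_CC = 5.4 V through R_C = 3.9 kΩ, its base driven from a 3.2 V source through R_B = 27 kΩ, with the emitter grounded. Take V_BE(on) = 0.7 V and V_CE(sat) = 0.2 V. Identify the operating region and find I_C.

saturation; I_C ≈ 1.3 mA

Assume active: I_B = (3.2 − 0.7)/27 = 0.0926 mA, giving I_C = β·I_B = 18.5 mA.
But then V_CE = 5.4 − 18.5×3.9 = -66.8 V < V_CE(sat) = 0.2 V — impossible in the active region.
So the transistor is saturated. With V_CE = 0.2 V, I_C = (V_CC − 0.2)/R_C = 5.2/3.9 = 1.33 mA.
Check: β·I_B = 18.5 mA > I_C = 1.33 mA, confirming saturation.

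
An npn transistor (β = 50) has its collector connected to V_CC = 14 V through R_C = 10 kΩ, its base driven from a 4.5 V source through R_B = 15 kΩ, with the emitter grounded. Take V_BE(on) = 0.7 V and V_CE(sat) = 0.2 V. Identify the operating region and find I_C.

Assume active: I_B = (4.5 − 0.7)/15 = 0.253 mA, giving I_C = β·I_B = 12.7 mA.
But then V_CE = 14 − 12.7×10 = -113 V < V_CE(sat) = 0.2 V — impossible in the active region.
So the transistor is saturated. With V_CE = 0.2 V, I_C = (V_CC − 0.2)/R_C = 13.8/10 = 1.38 mA.
Check: β·I_B = 12.7 mA > I_C = 1.38 mA, confirming saturation.

saturation; I_C ≈ 1.4 mA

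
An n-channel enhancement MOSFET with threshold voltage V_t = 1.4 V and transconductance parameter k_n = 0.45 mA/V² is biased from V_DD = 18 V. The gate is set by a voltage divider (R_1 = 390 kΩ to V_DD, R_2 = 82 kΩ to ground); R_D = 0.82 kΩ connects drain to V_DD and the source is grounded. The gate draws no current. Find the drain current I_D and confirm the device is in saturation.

V_G = V_DD·R_2/(R_1+R_2) = 18×82/472 = 3.13 V. With the source grounded, V_GS = V_G = 3.13 V.
Assume saturation: I_D = (k_n/2)(V_GS − V_t)² = (0.45/2)×(3.13 − 1.4)² = 0.225×1.73² = 0.671 mA.
V_DS = V_DD − I_D·R_D = 18 − 0.671×0.82 = 17.4 V.
Saturation requires V_DS ≥ V_GS − V_t = 1.73 V; 17.4 ≥ 1.73 ✓.

I_D ≈ 0.67 mA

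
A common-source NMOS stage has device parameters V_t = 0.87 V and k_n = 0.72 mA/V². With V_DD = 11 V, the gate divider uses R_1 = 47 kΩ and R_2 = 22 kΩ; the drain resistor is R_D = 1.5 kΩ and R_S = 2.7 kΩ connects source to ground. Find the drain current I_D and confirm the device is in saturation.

I_D ≈ 0.53 mA

V_G = V_DD·R_2/(R_1+R_2) = 11×22/69 = 3.51 V.
Assume saturation: I_D = (k_n/2)(V_GS − V_t)² with V_GS = V_G − I_D·R_S = 3.51 − 2.7·I_D.
Substituting gives 2.62·I_D² − 6.13·I_D + 2.5 = 0, with roots I_D = 0.528 or 1.81 mA.
The root I_D = 1.81 mA gives V_GS = -1.37 V ≤ V_t, so take I_D = 0.528 mA.
Then V_GS = 2.08 V and V_DS = V_DD − I_D(R_D+R_S) = 11 − 0.528×4.2 = 8.78 V.
Saturation requires V_DS ≥ V_GS − V_t = 1.21 V; 8.78 ≥ 1.21 ✓.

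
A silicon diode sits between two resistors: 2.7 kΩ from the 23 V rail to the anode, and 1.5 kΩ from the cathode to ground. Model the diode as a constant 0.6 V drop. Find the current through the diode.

I ≈ 5.3 mA

The two resistors are in series with the diode, so KVL gives 23 = I·2.7 + 0.6 + I·1.5.
I = (23 − 0.6) / (2.7 + 1.5) kΩ = 22.4 / 4.2 = 5.33 mA.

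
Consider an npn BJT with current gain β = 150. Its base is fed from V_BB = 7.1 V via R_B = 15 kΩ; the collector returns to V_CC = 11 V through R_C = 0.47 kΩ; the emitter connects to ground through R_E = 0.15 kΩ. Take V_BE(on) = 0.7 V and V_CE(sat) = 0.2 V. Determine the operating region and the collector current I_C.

saturation; I_C ≈ 17 mA

Assume active: I_B = (7.1 − 0.7)/(15 + 151×0.15) = 0.17 mA, I_C = β·I_B = 25.5 mA.
Then V_CE = 11 − 25.5×0.47 − 25.7×0.15 = -4.83 V < 0.2 V — the active assumption fails.
Re-solve with V_CE = 0.2 V. KCL at the emitter: V_E/R_E = (V_BB−0.7−V_E)/R_B + (V_CC−0.2−V_E)/R_C, giving V_E = 2.64 V.
I_C = (V_CC − 0.2 − V_E)/R_C = (10.8 − 2.64)/0.47 = 17.4 mA.
Check: I_B = (6.4 − 2.64)/15 = 0.251 mA, and β·I_B = 37.6 mA > I_C, confirming saturation.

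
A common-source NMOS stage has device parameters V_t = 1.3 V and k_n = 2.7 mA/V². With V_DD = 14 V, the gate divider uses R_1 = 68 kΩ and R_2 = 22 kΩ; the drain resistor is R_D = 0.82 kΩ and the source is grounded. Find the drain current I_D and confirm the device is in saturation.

V_G = V_DD·R_2/(R_1+R_2) = 14×22/90 = 3.42 V. With the source grounded, V_GS = V_G = 3.42 V.
Assume saturation: I_D = (k_n/2)(V_GS − V_t)² = (2.7/2)×(3.42 − 1.3)² = 1.35×2.12² = 6.08 mA.
V_DS = V_DD − I_D·R_D = 14 − 6.08×0.82 = 9.01 V.
Saturation requires V_DS ≥ V_GS − V_t = 2.12 V; 9.01 ≥ 2.12 ✓.

I_D ≈ 6.1 mA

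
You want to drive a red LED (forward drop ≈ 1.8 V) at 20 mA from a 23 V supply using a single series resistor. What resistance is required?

R ≈ 1.1 kΩ

The resistor drops V_S − V_D = 23 − 1.8 = 21.2 V at 20 mA.
R = 21.2 V / 20 mA = 1.06 kΩ.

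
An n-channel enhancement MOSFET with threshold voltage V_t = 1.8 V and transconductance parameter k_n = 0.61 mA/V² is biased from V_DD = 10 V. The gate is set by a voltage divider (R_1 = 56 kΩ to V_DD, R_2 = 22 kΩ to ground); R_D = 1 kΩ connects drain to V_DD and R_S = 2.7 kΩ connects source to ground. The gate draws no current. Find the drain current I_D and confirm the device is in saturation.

I_D ≈ 0.13 mA

V_G = V_DD·R_2/(R_1+R_2) = 10×22/78 = 2.82 V.
Assume saturation: I_D = (k_n/2)(V_GS − V_t)² with V_GS = V_G − I_D·R_S = 2.82 − 2.7·I_D.
Substituting gives 2.22·I_D² − 2.68·I_D + 0.318 = 0, with roots I_D = 0.133 or 1.07 mA.
The root I_D = 1.07 mA gives V_GS = -0.0752 V ≤ V_t, so take I_D = 0.133 mA.
Then V_GS = 2.46 V and V_DS = V_DD − I_D(R_D+R_S) = 10 − 0.133×3.7 = 9.51 V.
Saturation requires V_DS ≥ V_GS − V_t = 0.661 V; 9.51 ≥ 0.661 ✓.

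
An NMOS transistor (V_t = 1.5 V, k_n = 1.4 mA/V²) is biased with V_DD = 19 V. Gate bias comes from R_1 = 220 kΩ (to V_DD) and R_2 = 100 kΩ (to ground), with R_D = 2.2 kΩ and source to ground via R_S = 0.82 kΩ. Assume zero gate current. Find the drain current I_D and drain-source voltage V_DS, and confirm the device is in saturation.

I_D ≈ 2.9 mA, V_DS ≈ 10 V

V_G = V_DD·R_2/(R_1+R_2) = 19×100/320 = 5.94 V.
Assume saturation: I_D = (k_n/2)(V_GS − V_t)² with V_GS = V_G − I_D·R_S = 5.94 − 0.82·I_D.
Substituting gives 0.471·I_D² − 6.09·I_D + 13.8 = 0, with roots I_D = 2.92 or 10 mA.
The root I_D = 10 mA gives V_GS = -2.28 V ≤ V_t, so take I_D = 2.92 mA.
Then V_GS = 3.54 V and V_DS = V_DD − I_D(R_D+R_S) = 19 − 2.92×3.02 = 10.2 V.
Saturation requires V_DS ≥ V_GS − V_t = 2.04 V; 10.2 ≥ 2.04 ✓.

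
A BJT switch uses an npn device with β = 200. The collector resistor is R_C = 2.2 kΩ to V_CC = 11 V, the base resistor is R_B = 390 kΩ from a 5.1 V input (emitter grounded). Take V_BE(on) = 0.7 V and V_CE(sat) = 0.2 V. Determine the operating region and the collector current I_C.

active; I_C ≈ 2.3 mA

Assume active. Base-emitter loop: I_B = (V_BB − V_BE)/R_B = (5.1 − 0.7)/390 = 0.0113 mA.
I_C = β·I_B = 200×0.0113 = 2.26 mA.
V_CE = V_CC − I_C·R_C = 11 − 2.26×2.2 = 6.04 V > V_CE(sat), so the active-region assumption holds.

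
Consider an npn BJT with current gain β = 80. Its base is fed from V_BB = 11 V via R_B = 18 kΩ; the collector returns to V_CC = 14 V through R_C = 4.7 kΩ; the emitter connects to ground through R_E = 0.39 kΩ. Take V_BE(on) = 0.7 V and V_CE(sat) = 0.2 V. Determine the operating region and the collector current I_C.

Assume active: I_B = (11 − 0.7)/(18 + 81×0.39) = 0.208 mA, I_C = β·I_B = 16.6 mA.
Then V_CE = 14 − 16.6×4.7 − 16.8×0.39 = -70.7 V < 0.2 V — the active assumption fails.
Re-solve with V_CE = 0.2 V. KCL at the emitter: V_E/R_E = (V_BB−0.7−V_E)/R_B + (V_CC−0.2−V_E)/R_C, giving V_E = 1.24 V.
I_C = (V_CC − 0.2 − V_E)/R_C = (13.8 − 1.24)/4.7 = 2.67 mA.
Check: I_B = (10.3 − 1.24)/18 = 0.503 mA, and β·I_B = 40.3 mA > I_C, confirming saturation.

saturation; I_C ≈ 2.7 mA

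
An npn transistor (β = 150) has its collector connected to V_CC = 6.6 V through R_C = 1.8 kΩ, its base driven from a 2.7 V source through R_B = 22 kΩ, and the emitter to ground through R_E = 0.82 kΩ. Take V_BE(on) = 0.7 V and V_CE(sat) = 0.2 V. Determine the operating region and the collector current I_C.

Assume active. Base-emitter loop: I_B = (V_BB − V_BE)/(R_B + (β+1)R_E) = (2.7 − 0.7)/(22 + 151×0.82) = 0.0137 mA.
I_C = β·I_B = 150×0.0137 = 2.06 mA.
V_CE = V_CC − I_C·R_C − I_E·R_E = 6.6 − 2.06×1.8 − 2.07×0.82 = 1.2 V > V_CE(sat), so the active-region assumption holds.

active; I_C ≈ 2.1 mA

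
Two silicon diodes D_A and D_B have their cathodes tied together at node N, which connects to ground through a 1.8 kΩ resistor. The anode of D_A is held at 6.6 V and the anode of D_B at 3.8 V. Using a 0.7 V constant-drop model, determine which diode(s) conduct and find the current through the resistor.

Assume both conduct. Then node N would need to be at both 6.6−0.7 = 5.9 V and 3.8−0.7 = 3.1 V, which is impossible.
Assume only D_A conducts: V_N = 6.6 − 0.7 = 5.9 V, so I_R = 5.9/1.8 = 3.28 mA.
Check D_B: its anode-to-cathode voltage is 3.8 − 5.9 = -2.1 V < 0.7 V, so it is off. The assumption is consistent.

Only D_A conducts; I_R ≈ 3.3 mA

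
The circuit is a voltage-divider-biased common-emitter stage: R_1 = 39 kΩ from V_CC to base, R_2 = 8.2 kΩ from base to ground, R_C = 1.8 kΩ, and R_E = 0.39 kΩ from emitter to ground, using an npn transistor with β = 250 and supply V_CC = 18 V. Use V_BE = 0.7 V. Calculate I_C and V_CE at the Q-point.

Thevenize the base divider: V_Th = V_CC·R_2/(R_1+R_2) = 18×8.2/47.2 = 3.13 V, R_Th = R_1‖R_2 = 6.78 kΩ.
Base-emitter loop: V_Th = I_B·R_Th + V_BE + (β+1)I_B·R_E, so I_B = (3.13 − 0.7) / (6.78 + 251×0.39) = 0.0232 mA.
I_C = β·I_B = 250×0.0232 = 5.8 mA, and I_E = (β+1)I_B = 5.82 mA.
V_CE = V_CC − I_C·R_C − I_E·R_E = 18 − 5.8×1.8 − 5.82×0.39 = 5.29 V.
V_CE = 5.29 V > 0.2 V confirms active-region operation.

I_C ≈ 5.8 mA, V_CE ≈ 5.3 V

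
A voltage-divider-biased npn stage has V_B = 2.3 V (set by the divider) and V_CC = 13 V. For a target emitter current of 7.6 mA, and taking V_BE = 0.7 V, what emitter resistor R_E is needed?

V_E = V_B − V_BE = 2.3 − 0.7 = 1.6 V.
R_E = V_E / I_E = 1.6 / 7.6 = 0.211 kΩ.

R_E ≈ 0.21 kΩ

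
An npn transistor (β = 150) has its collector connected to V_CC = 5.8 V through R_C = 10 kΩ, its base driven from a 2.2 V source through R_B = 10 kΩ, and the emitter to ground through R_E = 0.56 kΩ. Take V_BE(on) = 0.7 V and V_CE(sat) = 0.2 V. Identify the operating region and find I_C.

Assume active: I_B = (2.2 − 0.7)/(10 + 151×0.56) = 0.0159 mA, I_C = β·I_B = 2.38 mA.
Then V_CE = 5.8 − 2.38×10 − 2.4×0.56 = -19.3 V < 0.2 V — the active assumption fails.
Re-solve with V_CE = 0.2 V. KCL at the emitter: V_E/R_E = (V_BB−0.7−V_E)/R_B + (V_CC−0.2−V_E)/R_C, giving V_E = 0.358 V.
I_C = (V_CC − 0.2 − V_E)/R_C = (5.6 − 0.358)/10 = 0.524 mA.
Check: I_B = (1.5 − 0.358)/10 = 0.114 mA, and β·I_B = 17.1 mA > I_C, confirming saturation.

saturation; I_C ≈ 0.52 mA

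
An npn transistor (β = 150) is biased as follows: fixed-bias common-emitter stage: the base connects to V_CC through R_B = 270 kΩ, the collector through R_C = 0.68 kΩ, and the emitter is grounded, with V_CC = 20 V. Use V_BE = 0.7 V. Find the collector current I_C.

I_C ≈ 11 mA

Base loop: V_CC = I_B·R_B + V_BE, so I_B = (20 − 0.7)/270 kΩ = 0.0715 mA.
In the active region I_C = β·I_B = 150 × 0.0715 = 10.7 mA.
Collector loop: V_CE = V_CC − I_C·R_C = 20 − 10.7×0.68 = 12.7 V.
Since V_CE = 12.7 V > V_CE(sat) ≈ 0.2 V, the transistor is in the active region as assumed.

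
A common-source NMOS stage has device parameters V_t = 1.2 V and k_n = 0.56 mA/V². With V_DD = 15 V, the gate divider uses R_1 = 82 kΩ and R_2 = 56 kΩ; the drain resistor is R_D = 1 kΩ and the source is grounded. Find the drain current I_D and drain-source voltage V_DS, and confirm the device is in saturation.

I_D ≈ 6.7 mA, V_DS ≈ 8.3 V

V_G = V_DD·R_2/(R_1+R_2) = 15×56/138 = 6.09 V. With the source grounded, V_GS = V_G = 6.09 V.
Assume saturation: I_D = (k_n/2)(V_GS − V_t)² = (0.56/2)×(6.09 − 1.2)² = 0.28×4.89² = 6.69 mA.
V_DS = V_DD − I_D·R_D = 15 − 6.69×1 = 8.31 V.
Saturation requires V_DS ≥ V_GS − V_t = 4.89 V; 8.31 ≥ 4.89 ✓.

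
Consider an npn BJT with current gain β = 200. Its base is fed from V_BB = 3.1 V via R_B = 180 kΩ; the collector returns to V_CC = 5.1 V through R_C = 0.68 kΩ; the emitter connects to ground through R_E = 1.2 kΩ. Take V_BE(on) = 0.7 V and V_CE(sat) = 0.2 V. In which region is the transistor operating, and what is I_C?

Assume active. Base-emitter loop: I_B = (V_BB − V_BE)/(R_B + (β+1)R_E) = (3.1 − 0.7)/(180 + 201×1.2) = 0.0057 mA.
I_C = β·I_B = 200×0.0057 = 1.14 mA.
V_CE = V_CC − I_C·R_C − I_E·R_E = 5.1 − 1.14×0.68 − 1.15×1.2 = 2.95 V > V_CE(sat), so the active-region assumption holds.

active; I_C ≈ 1.1 mA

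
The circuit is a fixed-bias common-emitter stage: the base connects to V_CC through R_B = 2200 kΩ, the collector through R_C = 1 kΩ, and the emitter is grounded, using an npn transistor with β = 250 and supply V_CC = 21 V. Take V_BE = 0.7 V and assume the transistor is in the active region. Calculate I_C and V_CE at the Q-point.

Base loop: V_CC = I_B·R_B + V_BE, so I_B = (21 − 0.7)/2200 kΩ = 0.00923 mA.
In the active region I_C = β·I_B = 250 × 0.00923 = 2.31 mA.
Collector loop: V_CE = V_CC − I_C·R_C = 21 − 2.31×1 = 18.7 V.
Since V_CE = 18.7 V > V_CE(sat) ≈ 0.2 V, the transistor is in the active region as assumed.

I_C ≈ 2.3 mA, V_CE ≈ 19 V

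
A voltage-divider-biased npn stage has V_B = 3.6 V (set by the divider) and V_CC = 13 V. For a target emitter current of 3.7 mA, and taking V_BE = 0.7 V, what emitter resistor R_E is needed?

V_E = V_B − V_BE = 3.6 − 0.7 = 2.9 V.
R_E = V_E / I_E = 2.9 / 3.7 = 0.784 kΩ.

R_E ≈ 0.78 kΩ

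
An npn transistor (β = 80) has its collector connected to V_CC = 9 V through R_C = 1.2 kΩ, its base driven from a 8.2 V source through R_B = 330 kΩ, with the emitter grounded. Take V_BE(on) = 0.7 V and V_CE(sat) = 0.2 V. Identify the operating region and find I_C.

Assume active. Base-emitter loop: I_B = (V_BB − V_BE)/R_B = (8.2 − 0.7)/330 = 0.0227 mA.
I_C = β·I_B = 80×0.0227 = 1.82 mA.
V_CE = V_CC − I_C·R_C = 9 − 1.82×1.2 = 6.82 V > V_CE(sat), so the active-region assumption holds.

active; I_C ≈ 1.8 mA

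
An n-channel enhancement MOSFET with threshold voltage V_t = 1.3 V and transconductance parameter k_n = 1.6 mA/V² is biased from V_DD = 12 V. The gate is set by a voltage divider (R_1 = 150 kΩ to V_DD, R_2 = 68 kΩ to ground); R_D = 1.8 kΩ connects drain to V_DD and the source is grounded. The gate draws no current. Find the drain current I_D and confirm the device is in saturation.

V_G = V_DD·R_2/(R_1+R_2) = 12×68/218 = 3.74 V. With the source grounded, V_GS = V_G = 3.74 V.
Assume saturation: I_D = (k_n/2)(V_GS − V_t)² = (1.6/2)×(3.74 − 1.3)² = 0.8×2.44² = 4.78 mA.
V_DS = V_DD − I_D·R_D = 12 − 4.78×1.8 = 3.4 V.
Saturation requires V_DS ≥ V_GS − V_t = 2.44 V; 3.4 ≥ 2.44 ✓.

I_D ≈ 4.8 mA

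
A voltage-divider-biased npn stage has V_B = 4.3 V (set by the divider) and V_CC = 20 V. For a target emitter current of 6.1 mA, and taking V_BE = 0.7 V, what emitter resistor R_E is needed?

R_E ≈ 0.59 kΩ

V_E = V_B − V_BE = 4.3 − 0.7 = 3.6 V.
R_E = V_E / I_E = 3.6 / 6.1 = 0.59 kΩ.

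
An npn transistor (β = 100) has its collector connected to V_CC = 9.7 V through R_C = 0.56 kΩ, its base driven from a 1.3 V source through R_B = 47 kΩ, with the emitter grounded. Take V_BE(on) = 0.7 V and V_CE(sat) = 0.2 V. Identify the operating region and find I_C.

active; I_C ≈ 1.3 mA

Assume active. Base-emitter loop: I_B = (V_BB − V_BE)/R_B = (1.3 − 0.7)/47 = 0.0128 mA.
I_C = β·I_B = 100×0.0128 = 1.28 mA.
V_CE = V_CC − I_C·R_C = 9.7 − 1.28×0.56 = 8.99 V > V_CE(sat), so the active-region assumption holds.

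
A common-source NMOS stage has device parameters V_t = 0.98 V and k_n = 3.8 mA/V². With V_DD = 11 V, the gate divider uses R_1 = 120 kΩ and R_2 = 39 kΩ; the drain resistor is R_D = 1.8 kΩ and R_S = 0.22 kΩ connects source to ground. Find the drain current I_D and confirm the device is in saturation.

V_G = V_DD·R_2/(R_1+R_2) = 11×39/159 = 2.7 V.
Assume saturation: I_D = (k_n/2)(V_GS − V_t)² with V_GS = V_G − I_D·R_S = 2.7 − 0.22·I_D.
Substituting gives 0.092·I_D² − 2.44·I_D + 5.61 = 0, with roots I_D = 2.55 or 23.9 mA.
The root I_D = 23.9 mA gives V_GS = -2.57 V ≤ V_t, so take I_D = 2.55 mA.
Then V_GS = 2.14 V and V_DS = V_DD − I_D(R_D+R_S) = 11 − 2.55×2.02 = 5.86 V.
Saturation requires V_DS ≥ V_GS − V_t = 1.16 V; 5.86 ≥ 1.16 ✓.

I_D ≈ 2.5 mA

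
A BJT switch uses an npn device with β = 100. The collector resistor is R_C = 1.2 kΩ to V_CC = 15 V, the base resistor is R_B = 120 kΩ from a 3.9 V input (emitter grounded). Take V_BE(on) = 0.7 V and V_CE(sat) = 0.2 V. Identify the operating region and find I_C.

Assume active. Base-emitter loop: I_B = (V_BB − V_BE)/R_B = (3.9 − 0.7)/120 = 0.0267 mA.
I_C = β·I_B = 100×0.0267 = 2.67 mA.
V_CE = V_CC − I_C·R_C = 15 − 2.67×1.2 = 11.8 V > V_CE(sat), so the active-region assumption holds.

active; I_C ≈ 2.7 mA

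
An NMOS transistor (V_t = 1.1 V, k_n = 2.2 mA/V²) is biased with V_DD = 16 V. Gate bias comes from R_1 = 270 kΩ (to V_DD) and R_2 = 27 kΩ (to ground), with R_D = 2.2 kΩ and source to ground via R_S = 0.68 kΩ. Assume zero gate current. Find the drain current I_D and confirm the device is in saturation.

V_G = V_DD·R_2/(R_1+R_2) = 16×27/297 = 1.45 V.
Assume saturation: I_D = (k_n/2)(V_GS − V_t)² with V_GS = V_G − I_D·R_S = 1.45 − 0.68·I_D.
Substituting gives 0.509·I_D² − 1.53·I_D + 0.138 = 0, with roots I_D = 0.0932 or 2.92 mA.
The root I_D = 2.92 mA gives V_GS = -0.528 V ≤ V_t, so take I_D = 0.0932 mA.
Then V_GS = 1.39 V and V_DS = V_DD − I_D(R_D+R_S) = 16 − 0.0932×2.88 = 15.7 V.
Saturation requires V_DS ≥ V_GS − V_t = 0.291 V; 15.7 ≥ 0.291 ✓.

I_D ≈ 0.093 mA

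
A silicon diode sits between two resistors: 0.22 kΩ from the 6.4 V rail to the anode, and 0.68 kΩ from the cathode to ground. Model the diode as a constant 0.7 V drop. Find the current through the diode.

I ≈ 6.3 mA

The two resistors are in series with the diode, so KVL gives 6.4 = I·0.22 + 0.7 + I·0.68.
I = (6.4 − 0.7) / (0.22 + 0.68) kΩ = 5.7 / 0.9 = 6.33 mA.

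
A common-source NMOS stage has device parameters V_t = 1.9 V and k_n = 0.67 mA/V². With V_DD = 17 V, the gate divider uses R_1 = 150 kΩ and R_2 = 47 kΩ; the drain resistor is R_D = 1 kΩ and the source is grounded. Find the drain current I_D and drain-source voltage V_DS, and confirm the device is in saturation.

I_D ≈ 1.6 mA, V_DS ≈ 15 V

V_G = V_DD·R_2/(R_1+R_2) = 17×47/197 = 4.06 V. With the source grounded, V_GS = V_G = 4.06 V.
Assume saturation: I_D = (k_n/2)(V_GS − V_t)² = (0.67/2)×(4.06 − 1.9)² = 0.335×2.16² = 1.56 mA.
V_DS = V_DD − I_D·R_D = 17 − 1.56×1 = 15.4 V.
Saturation requires V_DS ≥ V_GS − V_t = 2.16 V; 15.4 ≥ 2.16 ✓.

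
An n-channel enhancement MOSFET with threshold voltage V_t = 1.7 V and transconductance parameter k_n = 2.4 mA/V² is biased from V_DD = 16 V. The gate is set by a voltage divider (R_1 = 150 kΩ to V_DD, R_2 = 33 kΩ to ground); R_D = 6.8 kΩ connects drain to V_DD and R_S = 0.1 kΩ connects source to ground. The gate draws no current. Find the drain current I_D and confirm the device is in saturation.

V_G = V_DD·R_2/(R_1+R_2) = 16×33/183 = 2.89 V.
Assume saturation: I_D = (k_n/2)(V_GS − V_t)² with V_GS = V_G − I_D·R_S = 2.89 − 0.1·I_D.
Substituting gives 0.012·I_D² − 1.28·I_D + 1.69 = 0, with roots I_D = 1.33 or 106 mA.
The root I_D = 106 mA gives V_GS = -7.69 V ≤ V_t, so take I_D = 1.33 mA.
Then V_GS = 2.75 V and V_DS = V_DD − I_D(R_D+R_S) = 16 − 1.33×6.9 = 6.83 V.
Saturation requires V_DS ≥ V_GS − V_t = 1.05 V; 6.83 ≥ 1.05 ✓.

I_D ≈ 1.3 mA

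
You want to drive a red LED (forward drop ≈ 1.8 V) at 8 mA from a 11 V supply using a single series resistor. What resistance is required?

R ≈ 1.1 kΩ

The resistor drops V_S − V_D = 11 − 1.8 = 9.2 V at 8 mA.
R = 9.2 V / 8 mA = 1.15 kΩ.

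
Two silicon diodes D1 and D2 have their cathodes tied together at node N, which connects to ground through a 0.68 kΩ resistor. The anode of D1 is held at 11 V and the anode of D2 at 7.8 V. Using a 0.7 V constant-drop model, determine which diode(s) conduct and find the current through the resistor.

Assume both conduct. Then node N would need to be at both 11−0.7 = 10.3 V and 7.8−0.7 = 7.1 V, which is impossible.
Assume only D1 conducts: V_N = 11 − 0.7 = 10.3 V, so I_R = 10.3/0.68 = 15.1 mA.
Check D2: its anode-to-cathode voltage is 7.8 − 10.3 = -2.5 V < 0.7 V, so it is off. The assumption is consistent.

Only D1 conducts; I_R ≈ 15 mA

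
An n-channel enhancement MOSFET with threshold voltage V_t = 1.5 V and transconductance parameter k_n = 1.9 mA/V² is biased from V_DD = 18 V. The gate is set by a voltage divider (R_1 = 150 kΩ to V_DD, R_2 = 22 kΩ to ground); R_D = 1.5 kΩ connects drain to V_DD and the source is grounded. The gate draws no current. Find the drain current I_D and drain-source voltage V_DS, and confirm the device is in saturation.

V_G = V_DD·R_2/(R_1+R_2) = 18×22/172 = 2.3 V. With the source grounded, V_GS = V_G = 2.3 V.
Assume saturation: I_D = (k_n/2)(V_GS − V_t)² = (1.9/2)×(2.3 − 1.5)² = 0.95×0.802² = 0.612 mA.
V_DS = V_DD − I_D·R_D = 18 − 0.612×1.5 = 17.1 V.
Saturation requires V_DS ≥ V_GS − V_t = 0.802 V; 17.1 ≥ 0.802 ✓.

I_D ≈ 0.61 mA, V_DS ≈ 17 V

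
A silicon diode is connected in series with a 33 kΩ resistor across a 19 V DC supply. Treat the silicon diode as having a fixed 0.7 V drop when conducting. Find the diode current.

I ≈ 0.55 mA

KVL around the loop: 19 = V_D + I·R = 0.7 + I × 33 kΩ.
So I = (19 − 0.7) / 33 kΩ = 18.3 / 33 = 0.555 mA.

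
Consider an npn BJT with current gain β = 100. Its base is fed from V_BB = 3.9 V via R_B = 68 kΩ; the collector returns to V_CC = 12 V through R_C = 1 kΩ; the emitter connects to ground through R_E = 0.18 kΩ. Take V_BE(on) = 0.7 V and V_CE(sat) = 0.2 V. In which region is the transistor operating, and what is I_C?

Assume active. Base-emitter loop: I_B = (V_BB − V_BE)/(R_B + (β+1)R_E) = (3.9 − 0.7)/(68 + 101×0.18) = 0.0371 mA.
I_C = β·I_B = 100×0.0371 = 3.71 mA.
V_CE = V_CC − I_C·R_C − I_E·R_E = 12 − 3.71×1 − 3.75×0.18 = 7.61 V > V_CE(sat), so the active-region assumption holds.

active; I_C ≈ 3.7 mA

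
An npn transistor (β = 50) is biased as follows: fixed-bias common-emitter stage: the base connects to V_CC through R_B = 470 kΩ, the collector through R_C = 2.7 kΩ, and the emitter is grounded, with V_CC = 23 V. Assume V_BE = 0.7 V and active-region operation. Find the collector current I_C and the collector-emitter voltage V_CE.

I_C ≈ 2.4 mA, V_CE ≈ 17 V

Base loop: V_CC = I_B·R_B + V_BE, so I_B = (23 − 0.7)/470 kΩ = 0.0474 mA.
In the active region I_C = β·I_B = 50 × 0.0474 = 2.37 mA.
Collector loop: V_CE = V_CC − I_C·R_C = 23 − 2.37×2.7 = 16.6 V.
Since V_CE = 16.6 V > V_CE(sat) ≈ 0.2 V, the transistor is in the active region as assumed.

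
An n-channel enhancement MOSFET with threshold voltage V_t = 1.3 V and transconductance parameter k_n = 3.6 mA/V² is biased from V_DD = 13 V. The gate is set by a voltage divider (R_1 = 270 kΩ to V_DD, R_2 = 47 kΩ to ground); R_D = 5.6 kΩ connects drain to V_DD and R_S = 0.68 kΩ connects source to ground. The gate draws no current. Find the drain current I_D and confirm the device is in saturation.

V_G = V_DD·R_2/(R_1+R_2) = 13×47/317 = 1.93 V.
Assume saturation: I_D = (k_n/2)(V_GS − V_t)² with V_GS = V_G − I_D·R_S = 1.93 − 0.68·I_D.
Substituting gives 0.832·I_D² − 2.54·I_D + 0.709 = 0, with roots I_D = 0.311 or 2.74 mA.
The root I_D = 2.74 mA gives V_GS = 0.0672 V ≤ V_t, so take I_D = 0.311 mA.
Then V_GS = 1.72 V and V_DS = V_DD − I_D(R_D+R_S) = 13 − 0.311×6.28 = 11 V.
Saturation requires V_DS ≥ V_GS − V_t = 0.416 V; 11 ≥ 0.416 ✓.

I_D ≈ 0.31 mA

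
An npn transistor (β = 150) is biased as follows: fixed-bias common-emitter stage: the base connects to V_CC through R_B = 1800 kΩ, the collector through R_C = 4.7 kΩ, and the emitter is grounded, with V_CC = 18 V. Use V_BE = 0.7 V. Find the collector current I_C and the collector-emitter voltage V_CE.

Base loop: V_CC = I_B·R_B + V_BE, so I_B = (18 − 0.7)/1800 kΩ = 0.00961 mA.
In the active region I_C = β·I_B = 150 × 0.00961 = 1.44 mA.
Collector loop: V_CE = V_CC − I_C·R_C = 18 − 1.44×4.7 = 11.2 V.
Since V_CE = 11.2 V > V_CE(sat) ≈ 0.2 V, the transistor is in the active region as assumed.

I_C ≈ 1.4 mA, V_CE ≈ 11 V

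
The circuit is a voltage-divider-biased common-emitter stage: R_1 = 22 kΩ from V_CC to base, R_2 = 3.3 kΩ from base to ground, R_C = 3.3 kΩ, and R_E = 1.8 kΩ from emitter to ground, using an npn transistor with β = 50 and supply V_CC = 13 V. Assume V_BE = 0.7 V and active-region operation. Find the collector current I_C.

I_C ≈ 0.53 mA

Thevenize the base divider: V_Th = V_CC·R_2/(R_1+R_2) = 13×3.3/25.3 = 1.7 V, R_Th = R_1‖R_2 = 2.87 kΩ.
Base-emitter loop: V_Th = I_B·R_Th + V_BE + (β+1)I_B·R_E, so I_B = (1.7 − 0.7) / (2.87 + 51×1.8) = 0.0105 mA.
I_C = β·I_B = 50×0.0105 = 0.526 mA, and I_E = (β+1)I_B = 0.536 mA.
V_CE = V_CC − I_C·R_C − I_E·R_E = 13 − 0.526×3.3 − 0.536×1.8 = 10.3 V.
V_CE = 10.3 V > 0.2 V confirms active-region operation.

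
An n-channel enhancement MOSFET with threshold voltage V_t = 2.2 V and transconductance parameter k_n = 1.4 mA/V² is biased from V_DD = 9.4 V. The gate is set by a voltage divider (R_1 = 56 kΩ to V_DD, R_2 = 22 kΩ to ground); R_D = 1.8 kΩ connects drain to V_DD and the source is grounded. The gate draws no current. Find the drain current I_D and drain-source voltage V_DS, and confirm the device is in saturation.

V_G = V_DD·R_2/(R_1+R_2) = 9.4×22/78 = 2.65 V. With the source grounded, V_GS = V_G = 2.65 V.
Assume saturation: I_D = (k_n/2)(V_GS − V_t)² = (1.4/2)×(2.65 − 2.2)² = 0.7×0.451² = 0.143 mA.
V_DS = V_DD − I_D·R_D = 9.4 − 0.143×1.8 = 9.14 V.
Saturation requires V_DS ≥ V_GS − V_t = 0.451 V; 9.14 ≥ 0.451 ✓.

I_D ≈ 0.14 mA, V_DS ≈ 9.1 V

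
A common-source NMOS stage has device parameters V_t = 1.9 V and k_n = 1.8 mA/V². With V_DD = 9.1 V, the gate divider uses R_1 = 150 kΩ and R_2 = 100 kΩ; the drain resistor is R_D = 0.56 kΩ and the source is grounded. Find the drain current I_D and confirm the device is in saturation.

I_D ≈ 2.7 mA

V_G = V_DD·R_2/(R_1+R_2) = 9.1×100/250 = 3.64 V. With the source grounded, V_GS = V_G = 3.64 V.
Assume saturation: I_D = (k_n/2)(V_GS − V_t)² = (1.8/2)×(3.64 − 1.9)² = 0.9×1.74² = 2.72 mA.
V_DS = V_DD − I_D·R_D = 9.1 − 2.72×0.56 = 7.57 V.
Saturation requires V_DS ≥ V_GS − V_t = 1.74 V; 7.57 ≥ 1.74 ✓.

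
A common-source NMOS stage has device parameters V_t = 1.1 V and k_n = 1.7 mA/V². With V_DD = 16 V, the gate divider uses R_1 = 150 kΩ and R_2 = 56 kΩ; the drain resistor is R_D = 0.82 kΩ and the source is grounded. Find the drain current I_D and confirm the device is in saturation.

V_G = V_DD·R_2/(R_1+R_2) = 16×56/206 = 4.35 V. With the source grounded, V_GS = V_G = 4.35 V.
Assume saturation: I_D = (k_n/2)(V_GS − V_t)² = (1.7/2)×(4.35 − 1.1)² = 0.85×3.25² = 8.98 mA.
V_DS = V_DD − I_D·R_D = 16 − 8.98×0.82 = 8.64 V.
Saturation requires V_DS ≥ V_GS − V_t = 3.25 V; 8.64 ≥ 3.25 ✓.

I_D ≈ 9 mA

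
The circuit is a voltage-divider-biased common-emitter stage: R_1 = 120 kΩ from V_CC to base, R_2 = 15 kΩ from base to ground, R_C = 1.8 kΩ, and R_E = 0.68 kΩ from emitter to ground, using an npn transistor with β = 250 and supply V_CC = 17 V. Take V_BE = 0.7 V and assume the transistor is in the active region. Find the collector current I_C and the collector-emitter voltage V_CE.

I_C ≈ 1.6 mA, V_CE ≈ 13 V

Thevenize the base divider: V_Th = V_CC·R_2/(R_1+R_2) = 17×15/135 = 1.89 V, R_Th = R_1‖R_2 = 13.3 kΩ.
Base-emitter loop: V_Th = I_B·R_Th + V_BE + (β+1)I_B·R_E, so I_B = (1.89 − 0.7) / (13.3 + 251×0.68) = 0.00646 mA.
I_C = β·I_B = 250×0.00646 = 1.62 mA, and I_E = (β+1)I_B = 1.62 mA.
V_CE = V_CC − I_C·R_C − I_E·R_E = 17 − 1.62×1.8 − 1.62×0.68 = 13 V.
V_CE = 13 V > 0.2 V confirms active-region operation.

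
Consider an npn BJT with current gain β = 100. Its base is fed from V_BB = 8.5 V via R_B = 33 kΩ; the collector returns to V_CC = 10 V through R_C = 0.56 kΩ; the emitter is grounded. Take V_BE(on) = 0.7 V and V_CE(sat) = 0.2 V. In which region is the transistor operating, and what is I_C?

saturation; I_C ≈ 18 mA

Assume active: I_B = (8.5 − 0.7)/33 = 0.236 mA, giving I_C = β·I_B = 23.6 mA.
But then V_CE = 10 − 23.6×0.56 = -3.24 V < V_CE(sat) = 0.2 V — impossible in the active region.
So the transistor is saturated. With V_CE = 0.2 V, I_C = (V_CC − 0.2)/R_C = 9.8/0.56 = 17.5 mA.
Check: β·I_B = 23.6 mA > I_C = 17.5 mA, confirming saturation.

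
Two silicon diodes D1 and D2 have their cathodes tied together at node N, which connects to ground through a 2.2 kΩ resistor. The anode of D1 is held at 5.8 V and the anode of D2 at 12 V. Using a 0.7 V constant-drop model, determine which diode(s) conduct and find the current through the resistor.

Only D2 conducts; I_R ≈ 5.1 mA

Assume both conduct. Then node N would need to be at both 5.8−0.7 = 5.1 V and 12−0.7 = 11.3 V, which is impossible.
Assume only D2 conducts: V_N = 12 − 0.7 = 11.3 V, so I_R = 11.3/2.2 = 5.14 mA.
Check D1: its anode-to-cathode voltage is 5.8 − 11.3 = -5.5 V < 0.7 V, so it is off. The assumption is consistent.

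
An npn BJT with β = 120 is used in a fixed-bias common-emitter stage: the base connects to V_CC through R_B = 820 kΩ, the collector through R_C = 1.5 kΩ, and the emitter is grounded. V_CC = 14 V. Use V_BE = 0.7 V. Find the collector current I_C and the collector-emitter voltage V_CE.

Base loop: V_CC = I_B·R_B + V_BE, so I_B = (14 − 0.7)/820 kΩ = 0.0162 mA.
In the active region I_C = β·I_B = 120 × 0.0162 = 1.95 mA.
Collector loop: V_CE = V_CC − I_C·R_C = 14 − 1.95×1.5 = 11.1 V.
Since V_CE = 11.1 V > V_CE(sat) ≈ 0.2 V, the transistor is in the active region as assumed.

I_C ≈ 1.9 mA, V_CE ≈ 11 V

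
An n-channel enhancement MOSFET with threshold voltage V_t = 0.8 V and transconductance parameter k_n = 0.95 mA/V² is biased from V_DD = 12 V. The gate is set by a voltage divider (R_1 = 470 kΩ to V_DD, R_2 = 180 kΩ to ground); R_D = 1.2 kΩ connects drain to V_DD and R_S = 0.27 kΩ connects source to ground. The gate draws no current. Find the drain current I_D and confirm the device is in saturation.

I_D ≈ 1.9 mA

V_G = V_DD·R_2/(R_1+R_2) = 12×180/650 = 3.32 V.
Assume saturation: I_D = (k_n/2)(V_GS − V_t)² with V_GS = V_G − I_D·R_S = 3.32 − 0.27·I_D.
Substituting gives 0.0346·I_D² − 1.65·I_D + 3.02 = 0, with roots I_D = 1.91 or 45.7 mA.
The root I_D = 45.7 mA gives V_GS = -9 V ≤ V_t, so take I_D = 1.91 mA.
Then V_GS = 2.81 V and V_DS = V_DD − I_D(R_D+R_S) = 12 − 1.91×1.47 = 9.19 V.
Saturation requires V_DS ≥ V_GS − V_t = 2.01 V; 9.19 ≥ 2.01 ✓.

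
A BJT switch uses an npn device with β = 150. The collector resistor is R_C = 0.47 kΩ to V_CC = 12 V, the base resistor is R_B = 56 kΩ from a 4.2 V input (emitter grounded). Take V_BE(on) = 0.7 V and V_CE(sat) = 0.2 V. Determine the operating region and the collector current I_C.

Assume active. Base-emitter loop: I_B = (V_BB − V_BE)/R_B = (4.2 − 0.7)/56 = 0.0625 mA.
I_C = β·I_B = 150×0.0625 = 9.38 mA.
V_CE = V_CC − I_C·R_C = 12 − 9.38×0.47 = 7.59 V > V_CE(sat), so the active-region assumption holds.

active; I_C ≈ 9.4 mA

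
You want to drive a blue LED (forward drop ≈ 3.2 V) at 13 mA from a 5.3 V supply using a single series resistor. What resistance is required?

The resistor drops V_S − V_D = 5.3 − 3.2 = 2.1 V at 13 mA.
R = 2.1 V / 13 mA = 0.162 kΩ.

R ≈ 0.16 kΩ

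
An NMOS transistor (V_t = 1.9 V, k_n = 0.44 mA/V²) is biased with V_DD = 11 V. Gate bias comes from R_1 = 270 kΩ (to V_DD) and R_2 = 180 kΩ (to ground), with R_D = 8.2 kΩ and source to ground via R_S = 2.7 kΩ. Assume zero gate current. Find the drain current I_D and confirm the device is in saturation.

I_D ≈ 0.42 mA

V_G = V_DD·R_2/(R_1+R_2) = 11×180/450 = 4.4 V.
Assume saturation: I_D = (k_n/2)(V_GS − V_t)² with V_GS = V_G − I_D·R_S = 4.4 − 2.7·I_D.
Substituting gives 1.6·I_D² − 3.97·I_D + 1.38 = 0, with roots I_D = 0.416 or 2.06 mA.
The root I_D = 2.06 mA gives V_GS = -1.16 V ≤ V_t, so take I_D = 0.416 mA.
Then V_GS = 3.28 V and V_DS = V_DD − I_D(R_D+R_S) = 11 − 0.416×10.9 = 6.46 V.
Saturation requires V_DS ≥ V_GS − V_t = 1.38 V; 6.46 ≥ 1.38 ✓.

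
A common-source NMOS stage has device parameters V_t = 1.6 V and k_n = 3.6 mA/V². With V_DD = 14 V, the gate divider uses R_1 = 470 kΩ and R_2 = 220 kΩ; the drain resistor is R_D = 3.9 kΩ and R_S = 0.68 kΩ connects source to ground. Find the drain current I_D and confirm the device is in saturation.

I_D ≈ 2.5 mA

V_G = V_DD·R_2/(R_1+R_2) = 14×220/690 = 4.46 V.
Assume saturation: I_D = (k_n/2)(V_GS − V_t)² with V_GS = V_G − I_D·R_S = 4.46 − 0.68·I_D.
Substituting gives 0.832·I_D² − 8.01·I_D + 14.8 = 0, with roots I_D = 2.48 or 7.14 mA.
The root I_D = 7.14 mA gives V_GS = -0.392 V ≤ V_t, so take I_D = 2.48 mA.
Then V_GS = 2.77 V and V_DS = V_DD − I_D(R_D+R_S) = 14 − 2.48×4.58 = 2.62 V.
Saturation requires V_DS ≥ V_GS − V_t = 1.17 V; 2.62 ≥ 1.17 ✓.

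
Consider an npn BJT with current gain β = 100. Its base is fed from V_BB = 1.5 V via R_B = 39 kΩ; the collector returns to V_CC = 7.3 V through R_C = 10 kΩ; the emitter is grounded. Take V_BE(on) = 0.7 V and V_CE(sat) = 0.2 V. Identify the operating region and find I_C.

Assume active: I_B = (1.5 − 0.7)/39 = 0.0205 mA, giving I_C = β·I_B = 2.05 mA.
But then V_CE = 7.3 − 2.05×10 = -13.2 V < V_CE(sat) = 0.2 V — impossible in the active region.
So the transistor is saturated. With V_CE = 0.2 V, I_C = (V_CC − 0.2)/R_C = 7.1/10 = 0.71 mA.
Check: β·I_B = 2.05 mA > I_C = 0.71 mA, confirming saturation.

saturation; I_C ≈ 0.71 mA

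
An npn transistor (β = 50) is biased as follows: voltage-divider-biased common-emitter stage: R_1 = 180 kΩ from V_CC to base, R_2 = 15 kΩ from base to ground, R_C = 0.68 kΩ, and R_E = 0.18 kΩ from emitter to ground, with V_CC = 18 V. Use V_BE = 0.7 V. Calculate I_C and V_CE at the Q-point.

Thevenize the base divider: V_Th = V_CC·R_2/(R_1+R_2) = 18×15/195 = 1.38 V, R_Th = R_1‖R_2 = 13.8 kΩ.
Base-emitter loop: V_Th = I_B·R_Th + V_BE + (β+1)I_B·R_E, so I_B = (1.38 − 0.7) / (13.8 + 51×0.18) = 0.0297 mA.
I_C = β·I_B = 50×0.0297 = 1.49 mA, and I_E = (β+1)I_B = 1.52 mA.
V_CE = V_CC − I_C·R_C − I_E·R_E = 18 − 1.49×0.68 − 1.52×0.18 = 16.7 V.
V_CE = 16.7 V > 0.2 V confirms active-region operation.

I_C ≈ 1.5 mA, V_CE ≈ 17 V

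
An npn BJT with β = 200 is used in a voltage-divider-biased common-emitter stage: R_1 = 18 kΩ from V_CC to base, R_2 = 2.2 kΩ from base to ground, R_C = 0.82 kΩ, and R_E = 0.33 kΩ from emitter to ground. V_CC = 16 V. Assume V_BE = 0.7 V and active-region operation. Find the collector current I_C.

I_C ≈ 3.1 mA

Thevenize the base divider: V_Th = V_CC·R_2/(R_1+R_2) = 16×2.2/20.2 = 1.74 V, R_Th = R_1‖R_2 = 1.96 kΩ.
Base-emitter loop: V_Th = I_B·R_Th + V_BE + (β+1)I_B·R_E, so I_B = (1.74 − 0.7) / (1.96 + 201×0.33) = 0.0153 mA.
I_C = β·I_B = 200×0.0153 = 3.05 mA, and I_E = (β+1)I_B = 3.07 mA.
V_CE = V_CC − I_C·R_C − I_E·R_E = 16 − 3.05×0.82 − 3.07×0.33 = 12.5 V.
V_CE = 12.5 V > 0.2 V confirms active-region operation.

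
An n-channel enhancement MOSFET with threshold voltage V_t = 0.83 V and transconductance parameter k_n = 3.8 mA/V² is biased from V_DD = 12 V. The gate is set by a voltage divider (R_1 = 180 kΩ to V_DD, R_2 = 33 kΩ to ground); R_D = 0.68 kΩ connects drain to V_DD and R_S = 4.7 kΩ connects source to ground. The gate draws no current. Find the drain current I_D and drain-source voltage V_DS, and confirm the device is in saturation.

I_D ≈ 0.16 mA, V_DS ≈ 11 V

V_G = V_DD·R_2/(R_1+R_2) = 12×33/213 = 1.86 V.
Assume saturation: I_D = (k_n/2)(V_GS − V_t)² with V_GS = V_G − I_D·R_S = 1.86 − 4.7·I_D.
Substituting gives 42·I_D² − 19.4·I_D + 2.01 = 0, with roots I_D = 0.158 or 0.304 mA.
The root I_D = 0.304 mA gives V_GS = 0.43 V ≤ V_t, so take I_D = 0.158 mA.
Then V_GS = 1.12 V and V_DS = V_DD − I_D(R_D+R_S) = 12 − 0.158×5.38 = 11.2 V.
Saturation requires V_DS ≥ V_GS − V_t = 0.288 V; 11.2 ≥ 0.288 ✓.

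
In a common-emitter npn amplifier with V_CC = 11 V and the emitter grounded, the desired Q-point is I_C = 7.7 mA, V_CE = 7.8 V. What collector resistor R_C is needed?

Collector loop: V_CC = I_C·R_C + V_CE.
R_C = (V_CC − V_CE)/I_C = (11 − 7.8)/7.7 = 0.416 kΩ.

R_C ≈ 0.42 kΩ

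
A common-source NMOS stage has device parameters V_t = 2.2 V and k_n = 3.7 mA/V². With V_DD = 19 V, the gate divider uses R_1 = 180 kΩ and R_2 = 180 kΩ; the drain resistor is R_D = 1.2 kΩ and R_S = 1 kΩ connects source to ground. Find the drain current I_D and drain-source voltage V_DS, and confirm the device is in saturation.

V_G = V_DD·R_2/(R_1+R_2) = 19×180/360 = 9.5 V.
Assume saturation: I_D = (k_n/2)(V_GS − V_t)² with V_GS = V_G − I_D·R_S = 9.5 − 1·I_D.
Substituting gives 1.85·I_D² − 28·I_D + 98.6 = 0, with roots I_D = 5.57 or 9.58 mA.
The root I_D = 9.58 mA gives V_GS = -0.075 V ≤ V_t, so take I_D = 5.57 mA.
Then V_GS = 3.93 V and V_DS = V_DD − I_D(R_D+R_S) = 19 − 5.57×2.2 = 6.76 V.
Saturation requires V_DS ≥ V_GS − V_t = 1.73 V; 6.76 ≥ 1.73 ✓.

I_D ≈ 5.6 mA, V_DS ≈ 6.8 V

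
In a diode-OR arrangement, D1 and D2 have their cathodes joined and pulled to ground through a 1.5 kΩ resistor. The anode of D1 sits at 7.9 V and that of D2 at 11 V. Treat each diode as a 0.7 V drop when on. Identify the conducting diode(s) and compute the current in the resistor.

Only D2 conducts; I_R ≈ 6.9 mA

Assume both conduct. Then node N would need to be at both 7.9−0.7 = 7.2 V and 11−0.7 = 10.3 V, which is impossible.
Assume only D2 conducts: V_N = 11 − 0.7 = 10.3 V, so I_R = 10.3/1.5 = 6.87 mA.
Check D1: its anode-to-cathode voltage is 7.9 − 10.3 = -2.4 V < 0.7 V, so it is off. The assumption is consistent.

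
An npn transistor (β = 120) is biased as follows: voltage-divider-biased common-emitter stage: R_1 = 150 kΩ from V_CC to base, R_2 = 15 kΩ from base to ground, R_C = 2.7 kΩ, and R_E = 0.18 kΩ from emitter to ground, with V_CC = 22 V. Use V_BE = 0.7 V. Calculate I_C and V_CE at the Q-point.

I_C ≈ 4.4 mA, V_CE ≈ 9.3 V

Thevenize the base divider: V_Th = V_CC·R_2/(R_1+R_2) = 22×15/165 = 2 V, R_Th = R_1‖R_2 = 13.6 kΩ.
Base-emitter loop: V_Th = I_B·R_Th + V_BE + (β+1)I_B·R_E, so I_B = (2 − 0.7) / (13.6 + 121×0.18) = 0.0367 mA.
I_C = β·I_B = 120×0.0367 = 4.4 mA, and I_E = (β+1)I_B = 4.44 mA.
V_CE = V_CC − I_C·R_C − I_E·R_E = 22 − 4.4×2.7 − 4.44×0.18 = 9.31 V.
V_CE = 9.31 V > 0.2 V confirms active-region operation.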